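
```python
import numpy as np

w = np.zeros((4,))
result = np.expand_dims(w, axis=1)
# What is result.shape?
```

(4, 1)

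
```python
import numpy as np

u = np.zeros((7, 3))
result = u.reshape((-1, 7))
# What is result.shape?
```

(3, 7)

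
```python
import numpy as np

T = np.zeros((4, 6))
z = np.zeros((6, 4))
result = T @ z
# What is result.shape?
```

(4, 4)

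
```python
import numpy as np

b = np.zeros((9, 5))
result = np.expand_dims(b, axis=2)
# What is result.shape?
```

(9, 5, 1)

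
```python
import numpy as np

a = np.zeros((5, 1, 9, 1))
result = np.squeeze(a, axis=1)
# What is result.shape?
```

(5, 9, 1)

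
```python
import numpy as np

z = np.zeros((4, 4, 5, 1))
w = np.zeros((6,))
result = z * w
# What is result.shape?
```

(4, 4, 5, 6)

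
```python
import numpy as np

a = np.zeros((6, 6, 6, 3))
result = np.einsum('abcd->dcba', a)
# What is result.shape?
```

(3, 6, 6, 6)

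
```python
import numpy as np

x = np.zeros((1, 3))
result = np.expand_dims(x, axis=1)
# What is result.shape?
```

(1, 1, 3)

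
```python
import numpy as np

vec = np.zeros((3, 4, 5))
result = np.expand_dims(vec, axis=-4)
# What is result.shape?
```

(1, 3, 4, 5)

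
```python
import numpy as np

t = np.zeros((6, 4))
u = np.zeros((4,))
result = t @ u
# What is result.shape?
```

(6,)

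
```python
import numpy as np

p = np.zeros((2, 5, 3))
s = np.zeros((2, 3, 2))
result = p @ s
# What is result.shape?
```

(2, 5, 2)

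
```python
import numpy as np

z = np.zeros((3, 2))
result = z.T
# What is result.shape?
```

(2, 3)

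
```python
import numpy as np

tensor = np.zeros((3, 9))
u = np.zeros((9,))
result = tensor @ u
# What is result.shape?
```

(3,)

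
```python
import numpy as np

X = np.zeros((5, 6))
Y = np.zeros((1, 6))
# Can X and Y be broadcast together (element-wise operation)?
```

Yes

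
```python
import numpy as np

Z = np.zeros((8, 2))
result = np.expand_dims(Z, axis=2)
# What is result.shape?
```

(8, 2, 1)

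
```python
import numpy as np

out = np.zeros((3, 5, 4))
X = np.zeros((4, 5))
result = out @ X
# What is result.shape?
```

(3, 5, 5)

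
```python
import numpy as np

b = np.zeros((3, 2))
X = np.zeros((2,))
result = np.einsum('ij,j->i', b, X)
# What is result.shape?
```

(3,)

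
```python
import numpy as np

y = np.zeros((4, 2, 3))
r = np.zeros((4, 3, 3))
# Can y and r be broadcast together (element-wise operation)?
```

No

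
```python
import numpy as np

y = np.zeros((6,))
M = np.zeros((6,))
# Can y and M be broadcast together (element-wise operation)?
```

Yes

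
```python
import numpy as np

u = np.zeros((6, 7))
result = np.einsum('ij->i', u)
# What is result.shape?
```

(6,)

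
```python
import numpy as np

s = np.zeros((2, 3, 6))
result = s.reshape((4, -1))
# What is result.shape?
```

(4, 9)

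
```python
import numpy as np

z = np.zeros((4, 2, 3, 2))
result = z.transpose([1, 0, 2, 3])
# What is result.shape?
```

(2, 4, 3, 2)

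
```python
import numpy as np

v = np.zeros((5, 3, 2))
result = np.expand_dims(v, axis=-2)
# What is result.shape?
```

(5, 3, 1, 2)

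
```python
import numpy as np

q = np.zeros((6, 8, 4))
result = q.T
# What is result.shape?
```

(4, 8, 6)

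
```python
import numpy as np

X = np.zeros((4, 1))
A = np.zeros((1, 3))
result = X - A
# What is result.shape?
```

(4, 3)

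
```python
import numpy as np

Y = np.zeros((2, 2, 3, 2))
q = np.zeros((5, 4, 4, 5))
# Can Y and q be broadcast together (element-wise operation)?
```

No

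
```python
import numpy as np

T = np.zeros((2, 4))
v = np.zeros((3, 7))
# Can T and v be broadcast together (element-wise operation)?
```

No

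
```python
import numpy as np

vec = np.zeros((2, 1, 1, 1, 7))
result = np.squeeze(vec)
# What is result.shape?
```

(2, 7)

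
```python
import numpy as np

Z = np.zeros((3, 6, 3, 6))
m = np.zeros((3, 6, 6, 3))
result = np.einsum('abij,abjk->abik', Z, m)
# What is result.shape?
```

(3, 6, 3, 3)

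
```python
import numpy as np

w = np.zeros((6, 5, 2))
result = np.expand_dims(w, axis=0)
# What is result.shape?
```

(1, 6, 5, 2)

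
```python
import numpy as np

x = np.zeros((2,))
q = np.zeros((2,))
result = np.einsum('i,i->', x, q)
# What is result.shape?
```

()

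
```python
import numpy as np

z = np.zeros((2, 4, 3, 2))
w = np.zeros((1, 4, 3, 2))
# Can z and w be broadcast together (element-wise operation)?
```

Yes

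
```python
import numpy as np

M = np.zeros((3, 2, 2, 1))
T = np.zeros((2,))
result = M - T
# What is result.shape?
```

(3, 2, 2, 2)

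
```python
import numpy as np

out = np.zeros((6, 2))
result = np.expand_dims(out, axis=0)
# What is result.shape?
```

(1, 6, 2)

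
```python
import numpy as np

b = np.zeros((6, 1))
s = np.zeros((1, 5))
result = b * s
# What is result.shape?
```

(6, 5)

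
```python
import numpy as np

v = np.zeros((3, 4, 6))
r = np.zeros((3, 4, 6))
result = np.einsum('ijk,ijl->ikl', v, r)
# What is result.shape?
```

(3, 6, 6)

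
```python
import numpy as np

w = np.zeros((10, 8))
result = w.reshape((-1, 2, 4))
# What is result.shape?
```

(10, 2, 4)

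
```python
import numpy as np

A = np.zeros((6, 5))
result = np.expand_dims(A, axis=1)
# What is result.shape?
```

(6, 1, 5)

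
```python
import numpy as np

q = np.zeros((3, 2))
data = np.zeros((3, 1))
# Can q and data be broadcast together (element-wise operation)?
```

Yes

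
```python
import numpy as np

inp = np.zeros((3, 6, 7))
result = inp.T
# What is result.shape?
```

(7, 6, 3)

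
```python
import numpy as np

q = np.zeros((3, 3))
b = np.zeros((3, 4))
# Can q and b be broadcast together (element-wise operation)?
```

No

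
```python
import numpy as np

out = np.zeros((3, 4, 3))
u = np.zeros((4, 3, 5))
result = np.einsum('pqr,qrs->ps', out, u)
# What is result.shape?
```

(3, 5)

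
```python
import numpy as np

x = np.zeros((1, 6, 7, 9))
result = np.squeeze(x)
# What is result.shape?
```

(6, 7, 9)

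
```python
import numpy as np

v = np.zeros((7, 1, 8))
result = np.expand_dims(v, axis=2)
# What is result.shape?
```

(7, 1, 1, 8)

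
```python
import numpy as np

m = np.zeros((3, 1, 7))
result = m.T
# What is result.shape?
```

(7, 1, 3)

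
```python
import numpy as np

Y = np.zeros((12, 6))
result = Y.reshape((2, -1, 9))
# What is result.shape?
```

(2, 4, 9)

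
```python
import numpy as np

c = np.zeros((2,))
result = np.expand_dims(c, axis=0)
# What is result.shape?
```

(1, 2)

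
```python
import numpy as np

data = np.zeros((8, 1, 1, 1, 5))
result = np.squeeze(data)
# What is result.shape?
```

(8, 5)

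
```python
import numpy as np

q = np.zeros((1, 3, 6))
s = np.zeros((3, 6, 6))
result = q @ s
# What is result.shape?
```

(3, 3, 6)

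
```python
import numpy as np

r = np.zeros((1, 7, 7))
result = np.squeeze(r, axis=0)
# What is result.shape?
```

(7, 7)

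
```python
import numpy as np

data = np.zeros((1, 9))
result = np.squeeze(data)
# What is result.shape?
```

(9,)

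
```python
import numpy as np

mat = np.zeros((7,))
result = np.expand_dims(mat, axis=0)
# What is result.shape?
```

(1, 7)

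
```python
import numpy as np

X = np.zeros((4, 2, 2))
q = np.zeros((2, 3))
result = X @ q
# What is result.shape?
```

(4, 2, 3)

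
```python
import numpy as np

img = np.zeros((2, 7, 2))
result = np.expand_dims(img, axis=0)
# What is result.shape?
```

(1, 2, 7, 2)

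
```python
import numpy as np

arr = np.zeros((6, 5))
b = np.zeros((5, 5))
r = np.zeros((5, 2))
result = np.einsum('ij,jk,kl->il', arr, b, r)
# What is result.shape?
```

(6, 2)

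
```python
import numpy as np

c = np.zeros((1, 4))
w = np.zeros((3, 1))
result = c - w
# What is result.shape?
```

(3, 4)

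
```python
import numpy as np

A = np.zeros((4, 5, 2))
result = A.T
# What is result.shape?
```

(2, 5, 4)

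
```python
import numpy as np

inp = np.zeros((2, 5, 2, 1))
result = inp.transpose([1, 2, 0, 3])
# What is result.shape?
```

(5, 2, 2, 1)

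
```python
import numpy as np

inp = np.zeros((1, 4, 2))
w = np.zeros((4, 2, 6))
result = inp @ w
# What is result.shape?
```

(4, 4, 6)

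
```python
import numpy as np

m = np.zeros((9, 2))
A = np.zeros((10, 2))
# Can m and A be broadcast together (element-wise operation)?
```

No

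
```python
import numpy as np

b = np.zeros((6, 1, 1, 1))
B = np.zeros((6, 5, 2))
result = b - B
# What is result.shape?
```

(6, 6, 5, 2)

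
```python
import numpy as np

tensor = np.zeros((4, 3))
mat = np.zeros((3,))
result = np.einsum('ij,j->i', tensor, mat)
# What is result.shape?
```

(4,)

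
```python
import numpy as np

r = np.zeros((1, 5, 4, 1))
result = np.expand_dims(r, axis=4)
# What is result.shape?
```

(1, 5, 4, 1, 1)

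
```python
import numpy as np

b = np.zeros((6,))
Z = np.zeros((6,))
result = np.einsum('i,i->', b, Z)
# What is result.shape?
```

()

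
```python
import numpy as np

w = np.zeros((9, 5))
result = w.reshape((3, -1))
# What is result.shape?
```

(3, 15)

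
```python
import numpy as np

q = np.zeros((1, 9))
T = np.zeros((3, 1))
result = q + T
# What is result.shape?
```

(3, 9)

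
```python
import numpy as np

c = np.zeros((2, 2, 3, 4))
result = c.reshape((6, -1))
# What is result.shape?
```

(6, 8)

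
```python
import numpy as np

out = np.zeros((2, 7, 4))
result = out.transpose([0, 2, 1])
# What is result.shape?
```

(2, 4, 7)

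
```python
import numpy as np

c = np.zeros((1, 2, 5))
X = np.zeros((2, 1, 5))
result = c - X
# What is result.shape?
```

(2, 2, 5)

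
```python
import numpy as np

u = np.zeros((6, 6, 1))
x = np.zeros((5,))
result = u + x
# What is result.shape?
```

(6, 6, 5)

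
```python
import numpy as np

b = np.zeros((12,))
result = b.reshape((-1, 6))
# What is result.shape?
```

(2, 6)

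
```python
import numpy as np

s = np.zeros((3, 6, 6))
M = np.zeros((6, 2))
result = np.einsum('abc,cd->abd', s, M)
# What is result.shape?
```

(3, 6, 2)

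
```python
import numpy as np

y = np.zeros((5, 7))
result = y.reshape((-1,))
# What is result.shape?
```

(35,)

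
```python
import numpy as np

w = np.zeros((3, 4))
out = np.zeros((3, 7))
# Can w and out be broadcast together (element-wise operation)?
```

No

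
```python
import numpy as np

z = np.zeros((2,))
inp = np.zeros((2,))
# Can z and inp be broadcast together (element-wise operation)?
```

Yes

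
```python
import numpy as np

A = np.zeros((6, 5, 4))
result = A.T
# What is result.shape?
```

(4, 5, 6)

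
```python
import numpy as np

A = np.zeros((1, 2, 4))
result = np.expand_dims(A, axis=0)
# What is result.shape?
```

(1, 1, 2, 4)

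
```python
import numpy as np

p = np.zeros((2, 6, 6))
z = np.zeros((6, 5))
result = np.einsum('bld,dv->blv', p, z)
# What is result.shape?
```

(2, 6, 5)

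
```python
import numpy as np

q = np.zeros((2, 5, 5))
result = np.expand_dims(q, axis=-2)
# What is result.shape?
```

(2, 5, 1, 5)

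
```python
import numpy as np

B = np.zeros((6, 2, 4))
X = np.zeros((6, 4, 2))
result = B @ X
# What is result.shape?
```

(6, 2, 2)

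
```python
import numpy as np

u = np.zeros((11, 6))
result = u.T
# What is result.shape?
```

(6, 11)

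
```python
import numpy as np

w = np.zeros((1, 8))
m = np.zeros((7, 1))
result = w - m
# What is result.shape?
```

(7, 8)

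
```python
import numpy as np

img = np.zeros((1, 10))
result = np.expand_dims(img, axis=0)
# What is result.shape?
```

(1, 1, 10)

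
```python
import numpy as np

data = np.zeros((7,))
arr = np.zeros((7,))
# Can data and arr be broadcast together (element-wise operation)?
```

Yes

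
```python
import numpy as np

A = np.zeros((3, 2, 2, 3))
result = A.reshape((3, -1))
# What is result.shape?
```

(3, 12)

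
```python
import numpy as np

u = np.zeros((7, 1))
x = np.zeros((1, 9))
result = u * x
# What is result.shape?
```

(7, 9)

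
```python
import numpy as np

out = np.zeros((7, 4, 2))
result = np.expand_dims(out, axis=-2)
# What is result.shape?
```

(7, 4, 1, 2)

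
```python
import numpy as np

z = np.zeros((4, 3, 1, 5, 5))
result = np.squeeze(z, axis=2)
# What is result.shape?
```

(4, 3, 5, 5)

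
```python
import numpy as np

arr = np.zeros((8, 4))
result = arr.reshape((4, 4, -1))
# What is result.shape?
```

(4, 4, 2)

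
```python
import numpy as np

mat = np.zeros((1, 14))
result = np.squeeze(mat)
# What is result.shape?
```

(14,)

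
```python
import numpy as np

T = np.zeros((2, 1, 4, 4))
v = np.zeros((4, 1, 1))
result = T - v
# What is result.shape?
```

(2, 4, 4, 4)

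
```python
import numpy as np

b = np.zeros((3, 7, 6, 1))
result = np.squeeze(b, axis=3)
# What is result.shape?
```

(3, 7, 6)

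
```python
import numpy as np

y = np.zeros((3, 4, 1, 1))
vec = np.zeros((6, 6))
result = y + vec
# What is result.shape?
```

(3, 4, 6, 6)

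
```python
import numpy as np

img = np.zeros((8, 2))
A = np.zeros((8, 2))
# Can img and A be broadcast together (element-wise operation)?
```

Yes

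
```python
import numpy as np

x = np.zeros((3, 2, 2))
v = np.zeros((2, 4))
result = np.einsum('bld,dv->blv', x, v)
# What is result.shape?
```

(3, 2, 4)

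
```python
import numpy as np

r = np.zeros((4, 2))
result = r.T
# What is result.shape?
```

(2, 4)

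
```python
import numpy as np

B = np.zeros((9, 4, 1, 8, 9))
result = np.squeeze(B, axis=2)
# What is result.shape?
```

(9, 4, 8, 9)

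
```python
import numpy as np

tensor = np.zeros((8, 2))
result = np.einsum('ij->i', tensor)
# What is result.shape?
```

(8,)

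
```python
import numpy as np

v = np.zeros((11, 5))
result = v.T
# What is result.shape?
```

(5, 11)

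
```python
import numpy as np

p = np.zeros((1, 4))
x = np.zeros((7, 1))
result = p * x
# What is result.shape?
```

(7, 4)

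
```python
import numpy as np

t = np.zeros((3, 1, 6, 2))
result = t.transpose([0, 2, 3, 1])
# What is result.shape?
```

(3, 6, 2, 1)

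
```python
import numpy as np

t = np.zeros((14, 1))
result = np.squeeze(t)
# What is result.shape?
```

(14,)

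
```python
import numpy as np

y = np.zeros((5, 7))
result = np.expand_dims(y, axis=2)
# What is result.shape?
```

(5, 7, 1)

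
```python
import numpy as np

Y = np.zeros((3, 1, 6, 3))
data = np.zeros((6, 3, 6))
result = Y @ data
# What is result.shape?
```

(3, 6, 6, 6)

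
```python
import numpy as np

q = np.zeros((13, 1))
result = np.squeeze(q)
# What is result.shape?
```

(13,)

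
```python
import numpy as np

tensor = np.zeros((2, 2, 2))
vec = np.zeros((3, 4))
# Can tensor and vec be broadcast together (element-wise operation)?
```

No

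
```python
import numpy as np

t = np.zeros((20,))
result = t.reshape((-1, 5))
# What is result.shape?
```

(4, 5)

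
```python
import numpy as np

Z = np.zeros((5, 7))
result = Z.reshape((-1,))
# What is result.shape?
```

(35,)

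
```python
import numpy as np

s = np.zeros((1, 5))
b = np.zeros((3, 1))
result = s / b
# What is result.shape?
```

(3, 5)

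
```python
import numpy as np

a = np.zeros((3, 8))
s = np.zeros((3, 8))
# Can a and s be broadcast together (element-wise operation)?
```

Yes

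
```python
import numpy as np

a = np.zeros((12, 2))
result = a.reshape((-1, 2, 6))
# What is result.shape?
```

(2, 2, 6)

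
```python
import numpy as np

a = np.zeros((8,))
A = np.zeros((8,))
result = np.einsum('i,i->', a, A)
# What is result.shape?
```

()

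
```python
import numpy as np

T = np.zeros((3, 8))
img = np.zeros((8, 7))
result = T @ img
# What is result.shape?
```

(3, 7)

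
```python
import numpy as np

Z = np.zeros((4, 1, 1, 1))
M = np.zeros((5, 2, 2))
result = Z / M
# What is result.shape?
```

(4, 5, 2, 2)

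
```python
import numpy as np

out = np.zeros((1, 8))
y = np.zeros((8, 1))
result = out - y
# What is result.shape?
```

(8, 8)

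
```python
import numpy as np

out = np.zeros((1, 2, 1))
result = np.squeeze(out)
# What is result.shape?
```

(2,)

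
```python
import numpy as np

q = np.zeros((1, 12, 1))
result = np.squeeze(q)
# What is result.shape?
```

(12,)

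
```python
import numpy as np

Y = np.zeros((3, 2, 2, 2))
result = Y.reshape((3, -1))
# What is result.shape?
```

(3, 8)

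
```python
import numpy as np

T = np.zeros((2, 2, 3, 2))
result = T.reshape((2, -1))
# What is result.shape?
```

(2, 12)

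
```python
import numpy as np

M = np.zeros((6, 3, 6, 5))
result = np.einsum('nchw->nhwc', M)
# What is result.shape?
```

(6, 6, 5, 3)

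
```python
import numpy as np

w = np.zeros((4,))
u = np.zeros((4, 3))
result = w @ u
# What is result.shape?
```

(3,)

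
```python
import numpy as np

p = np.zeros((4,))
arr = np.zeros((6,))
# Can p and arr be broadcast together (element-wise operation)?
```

No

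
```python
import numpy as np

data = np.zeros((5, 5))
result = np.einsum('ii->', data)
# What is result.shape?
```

()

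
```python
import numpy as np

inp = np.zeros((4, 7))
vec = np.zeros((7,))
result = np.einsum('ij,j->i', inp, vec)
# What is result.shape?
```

(4,)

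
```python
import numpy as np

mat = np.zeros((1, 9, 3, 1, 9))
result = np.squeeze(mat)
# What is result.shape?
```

(9, 3, 9)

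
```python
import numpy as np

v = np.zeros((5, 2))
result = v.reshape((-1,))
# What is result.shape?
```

(10,)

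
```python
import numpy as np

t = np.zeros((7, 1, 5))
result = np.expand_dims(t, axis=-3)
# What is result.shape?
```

(7, 1, 1, 5)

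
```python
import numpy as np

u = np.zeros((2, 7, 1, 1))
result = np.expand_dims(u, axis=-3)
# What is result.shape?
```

(2, 7, 1, 1, 1)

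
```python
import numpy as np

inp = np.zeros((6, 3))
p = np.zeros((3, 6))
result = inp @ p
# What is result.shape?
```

(6, 6)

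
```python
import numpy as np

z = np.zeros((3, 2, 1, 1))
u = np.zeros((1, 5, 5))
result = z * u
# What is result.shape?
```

(3, 2, 5, 5)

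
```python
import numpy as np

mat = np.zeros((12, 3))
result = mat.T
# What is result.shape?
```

(3, 12)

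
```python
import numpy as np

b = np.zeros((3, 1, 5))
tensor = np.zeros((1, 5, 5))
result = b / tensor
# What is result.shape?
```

(3, 5, 5)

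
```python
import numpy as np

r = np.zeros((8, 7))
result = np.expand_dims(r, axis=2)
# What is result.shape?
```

(8, 7, 1)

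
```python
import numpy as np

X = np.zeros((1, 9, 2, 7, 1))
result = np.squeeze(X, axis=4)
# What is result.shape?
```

(1, 9, 2, 7)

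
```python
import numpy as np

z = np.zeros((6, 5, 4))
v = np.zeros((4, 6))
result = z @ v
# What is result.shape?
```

(6, 5, 6)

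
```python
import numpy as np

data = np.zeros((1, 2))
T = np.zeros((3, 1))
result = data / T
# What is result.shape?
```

(3, 2)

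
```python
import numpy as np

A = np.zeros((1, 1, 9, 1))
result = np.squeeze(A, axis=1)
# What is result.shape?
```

(1, 9, 1)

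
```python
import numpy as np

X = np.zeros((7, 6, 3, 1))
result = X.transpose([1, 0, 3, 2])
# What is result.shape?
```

(6, 7, 1, 3)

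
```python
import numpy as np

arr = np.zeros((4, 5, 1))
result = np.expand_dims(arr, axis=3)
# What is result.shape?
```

(4, 5, 1, 1)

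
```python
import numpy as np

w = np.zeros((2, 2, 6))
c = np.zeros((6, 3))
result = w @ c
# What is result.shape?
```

(2, 2, 3)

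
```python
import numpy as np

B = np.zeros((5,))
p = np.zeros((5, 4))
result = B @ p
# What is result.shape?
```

(4,)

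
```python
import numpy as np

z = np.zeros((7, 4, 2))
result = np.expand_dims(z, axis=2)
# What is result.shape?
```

(7, 4, 1, 2)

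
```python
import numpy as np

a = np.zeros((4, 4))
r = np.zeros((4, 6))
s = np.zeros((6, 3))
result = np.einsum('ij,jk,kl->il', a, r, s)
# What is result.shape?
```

(4, 3)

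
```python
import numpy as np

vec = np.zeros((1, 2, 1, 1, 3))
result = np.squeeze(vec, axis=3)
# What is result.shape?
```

(1, 2, 1, 3)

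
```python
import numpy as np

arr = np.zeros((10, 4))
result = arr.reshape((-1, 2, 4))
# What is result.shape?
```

(5, 2, 4)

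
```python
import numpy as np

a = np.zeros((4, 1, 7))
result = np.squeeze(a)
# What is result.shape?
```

(4, 7)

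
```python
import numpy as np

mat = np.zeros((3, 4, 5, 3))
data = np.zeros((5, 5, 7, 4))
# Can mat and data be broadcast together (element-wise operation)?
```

No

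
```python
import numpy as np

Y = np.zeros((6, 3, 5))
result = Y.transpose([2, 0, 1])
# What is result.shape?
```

(5, 6, 3)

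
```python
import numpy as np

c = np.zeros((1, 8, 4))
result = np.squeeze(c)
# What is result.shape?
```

(8, 4)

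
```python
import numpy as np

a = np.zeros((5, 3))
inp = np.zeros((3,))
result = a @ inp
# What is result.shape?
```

(5,)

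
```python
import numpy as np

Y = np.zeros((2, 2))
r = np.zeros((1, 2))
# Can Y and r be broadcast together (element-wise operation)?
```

Yes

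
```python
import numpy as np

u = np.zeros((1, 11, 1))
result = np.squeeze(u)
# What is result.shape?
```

(11,)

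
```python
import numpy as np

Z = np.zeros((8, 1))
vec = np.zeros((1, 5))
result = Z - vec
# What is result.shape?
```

(8, 5)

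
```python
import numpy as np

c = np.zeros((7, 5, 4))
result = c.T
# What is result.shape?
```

(4, 5, 7)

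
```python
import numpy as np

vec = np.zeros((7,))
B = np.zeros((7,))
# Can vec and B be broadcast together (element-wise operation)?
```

Yes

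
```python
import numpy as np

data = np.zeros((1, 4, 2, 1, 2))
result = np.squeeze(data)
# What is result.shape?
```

(4, 2, 2)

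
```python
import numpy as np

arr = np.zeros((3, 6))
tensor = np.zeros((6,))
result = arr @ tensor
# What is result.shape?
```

(3,)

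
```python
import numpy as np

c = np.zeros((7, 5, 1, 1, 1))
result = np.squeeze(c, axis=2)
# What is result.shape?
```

(7, 5, 1, 1)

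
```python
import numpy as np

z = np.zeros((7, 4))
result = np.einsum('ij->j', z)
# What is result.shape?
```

(4,)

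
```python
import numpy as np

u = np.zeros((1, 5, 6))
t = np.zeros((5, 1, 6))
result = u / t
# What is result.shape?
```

(5, 5, 6)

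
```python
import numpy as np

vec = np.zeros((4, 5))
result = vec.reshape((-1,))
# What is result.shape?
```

(20,)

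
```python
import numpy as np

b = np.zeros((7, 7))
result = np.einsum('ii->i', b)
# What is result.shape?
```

(7,)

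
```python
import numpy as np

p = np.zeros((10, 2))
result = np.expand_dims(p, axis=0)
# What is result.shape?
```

(1, 10, 2)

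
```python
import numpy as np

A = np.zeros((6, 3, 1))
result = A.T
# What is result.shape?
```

(1, 3, 6)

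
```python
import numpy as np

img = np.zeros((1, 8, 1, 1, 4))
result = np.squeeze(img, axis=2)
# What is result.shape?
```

(1, 8, 1, 4)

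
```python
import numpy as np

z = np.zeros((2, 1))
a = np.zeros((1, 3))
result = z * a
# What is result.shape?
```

(2, 3)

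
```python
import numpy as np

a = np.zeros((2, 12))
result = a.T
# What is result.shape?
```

(12, 2)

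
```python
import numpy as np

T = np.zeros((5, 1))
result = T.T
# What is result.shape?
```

(1, 5)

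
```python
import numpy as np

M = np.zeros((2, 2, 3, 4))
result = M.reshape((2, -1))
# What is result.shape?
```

(2, 24)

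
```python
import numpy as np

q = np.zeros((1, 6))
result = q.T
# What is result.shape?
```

(6, 1)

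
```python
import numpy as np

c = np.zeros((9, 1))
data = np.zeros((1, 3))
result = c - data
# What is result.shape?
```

(9, 3)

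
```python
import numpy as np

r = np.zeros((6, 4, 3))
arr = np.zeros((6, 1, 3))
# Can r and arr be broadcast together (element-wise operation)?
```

Yes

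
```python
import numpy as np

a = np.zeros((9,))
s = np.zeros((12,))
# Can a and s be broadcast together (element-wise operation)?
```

No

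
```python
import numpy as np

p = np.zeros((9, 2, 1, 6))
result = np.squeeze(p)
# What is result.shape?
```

(9, 2, 6)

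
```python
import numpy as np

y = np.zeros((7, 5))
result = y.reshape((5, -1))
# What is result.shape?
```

(5, 7)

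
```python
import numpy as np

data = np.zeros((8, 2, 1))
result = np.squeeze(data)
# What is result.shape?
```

(8, 2)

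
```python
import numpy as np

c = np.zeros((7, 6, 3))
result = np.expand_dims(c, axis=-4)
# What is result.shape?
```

(1, 7, 6, 3)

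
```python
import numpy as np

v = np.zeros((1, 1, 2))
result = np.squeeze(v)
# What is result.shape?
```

(2,)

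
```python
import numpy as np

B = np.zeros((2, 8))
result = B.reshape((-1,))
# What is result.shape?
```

(16,)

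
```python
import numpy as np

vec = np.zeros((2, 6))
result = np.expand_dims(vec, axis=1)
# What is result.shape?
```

(2, 1, 6)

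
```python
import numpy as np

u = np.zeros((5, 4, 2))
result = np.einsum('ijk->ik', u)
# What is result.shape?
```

(5, 2)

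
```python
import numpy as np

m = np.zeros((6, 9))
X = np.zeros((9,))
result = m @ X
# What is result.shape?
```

(6,)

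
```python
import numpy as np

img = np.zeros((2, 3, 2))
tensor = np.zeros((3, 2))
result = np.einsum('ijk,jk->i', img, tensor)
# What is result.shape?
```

(2,)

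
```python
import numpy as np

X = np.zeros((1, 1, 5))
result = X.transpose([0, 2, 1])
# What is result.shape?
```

(1, 5, 1)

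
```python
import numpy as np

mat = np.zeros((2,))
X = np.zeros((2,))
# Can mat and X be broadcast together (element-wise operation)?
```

Yes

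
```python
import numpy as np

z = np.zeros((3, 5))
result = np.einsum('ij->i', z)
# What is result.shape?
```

(3,)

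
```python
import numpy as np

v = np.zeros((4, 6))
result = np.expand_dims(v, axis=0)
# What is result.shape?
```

(1, 4, 6)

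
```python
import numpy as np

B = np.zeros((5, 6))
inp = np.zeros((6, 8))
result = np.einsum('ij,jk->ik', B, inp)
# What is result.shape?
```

(5, 8)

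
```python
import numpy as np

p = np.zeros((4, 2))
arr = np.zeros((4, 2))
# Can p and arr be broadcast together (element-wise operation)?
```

Yes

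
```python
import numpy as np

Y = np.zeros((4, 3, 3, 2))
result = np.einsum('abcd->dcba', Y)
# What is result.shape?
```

(2, 3, 3, 4)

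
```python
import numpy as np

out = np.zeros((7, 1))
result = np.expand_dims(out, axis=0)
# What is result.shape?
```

(1, 7, 1)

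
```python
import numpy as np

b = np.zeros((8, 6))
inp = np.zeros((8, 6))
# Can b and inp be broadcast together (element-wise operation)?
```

Yes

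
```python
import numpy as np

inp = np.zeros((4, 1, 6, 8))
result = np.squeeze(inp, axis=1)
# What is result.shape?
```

(4, 6, 8)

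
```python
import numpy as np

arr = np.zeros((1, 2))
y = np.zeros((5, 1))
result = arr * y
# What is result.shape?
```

(5, 2)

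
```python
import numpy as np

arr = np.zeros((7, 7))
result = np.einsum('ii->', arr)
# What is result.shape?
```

()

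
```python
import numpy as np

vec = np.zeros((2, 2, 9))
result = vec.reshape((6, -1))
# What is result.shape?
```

(6, 6)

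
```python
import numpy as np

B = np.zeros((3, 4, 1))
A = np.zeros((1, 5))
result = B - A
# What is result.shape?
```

(3, 4, 5)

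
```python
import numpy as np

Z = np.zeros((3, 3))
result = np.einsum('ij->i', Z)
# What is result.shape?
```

(3,)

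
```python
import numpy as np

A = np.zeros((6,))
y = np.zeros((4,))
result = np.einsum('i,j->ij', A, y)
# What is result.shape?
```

(6, 4)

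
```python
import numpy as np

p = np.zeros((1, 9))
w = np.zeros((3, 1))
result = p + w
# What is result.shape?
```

(3, 9)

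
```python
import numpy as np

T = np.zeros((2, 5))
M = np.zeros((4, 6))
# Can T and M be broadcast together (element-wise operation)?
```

No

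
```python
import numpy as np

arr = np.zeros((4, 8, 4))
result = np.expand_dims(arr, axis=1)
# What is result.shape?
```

(4, 1, 8, 4)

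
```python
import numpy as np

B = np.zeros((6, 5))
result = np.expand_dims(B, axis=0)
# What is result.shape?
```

(1, 6, 5)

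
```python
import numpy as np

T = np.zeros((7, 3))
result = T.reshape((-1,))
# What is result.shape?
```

(21,)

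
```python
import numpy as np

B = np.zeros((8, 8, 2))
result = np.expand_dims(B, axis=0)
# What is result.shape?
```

(1, 8, 8, 2)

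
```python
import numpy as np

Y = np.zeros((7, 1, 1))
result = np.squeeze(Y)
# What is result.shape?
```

(7,)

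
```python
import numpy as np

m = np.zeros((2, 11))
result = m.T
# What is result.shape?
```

(11, 2)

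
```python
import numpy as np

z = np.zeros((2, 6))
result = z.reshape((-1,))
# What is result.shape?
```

(12,)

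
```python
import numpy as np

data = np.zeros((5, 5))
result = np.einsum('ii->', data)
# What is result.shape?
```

()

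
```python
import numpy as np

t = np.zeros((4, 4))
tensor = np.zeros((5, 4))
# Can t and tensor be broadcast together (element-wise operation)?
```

No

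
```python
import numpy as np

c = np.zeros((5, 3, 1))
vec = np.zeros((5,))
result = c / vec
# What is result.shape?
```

(5, 3, 5)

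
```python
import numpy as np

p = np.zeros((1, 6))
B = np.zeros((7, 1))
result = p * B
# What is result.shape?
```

(7, 6)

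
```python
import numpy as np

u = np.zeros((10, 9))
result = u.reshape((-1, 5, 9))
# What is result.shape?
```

(2, 5, 9)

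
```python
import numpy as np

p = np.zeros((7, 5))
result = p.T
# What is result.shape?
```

(5, 7)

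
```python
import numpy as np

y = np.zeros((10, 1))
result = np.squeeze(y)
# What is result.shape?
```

(10,)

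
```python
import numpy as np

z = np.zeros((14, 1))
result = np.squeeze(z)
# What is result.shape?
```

(14,)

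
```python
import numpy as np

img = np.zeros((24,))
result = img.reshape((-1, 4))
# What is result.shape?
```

(6, 4)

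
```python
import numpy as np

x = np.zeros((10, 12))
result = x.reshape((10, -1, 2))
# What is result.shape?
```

(10, 6, 2)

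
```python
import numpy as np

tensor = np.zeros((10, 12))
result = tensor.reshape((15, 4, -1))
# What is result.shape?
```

(15, 4, 2)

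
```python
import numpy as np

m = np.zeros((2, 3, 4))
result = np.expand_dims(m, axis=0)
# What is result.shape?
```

(1, 2, 3, 4)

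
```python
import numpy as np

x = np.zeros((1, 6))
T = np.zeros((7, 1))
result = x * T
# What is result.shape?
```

(7, 6)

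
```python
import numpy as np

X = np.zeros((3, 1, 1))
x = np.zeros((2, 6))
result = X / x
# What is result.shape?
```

(3, 2, 6)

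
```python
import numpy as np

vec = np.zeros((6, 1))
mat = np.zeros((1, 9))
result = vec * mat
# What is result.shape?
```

(6, 9)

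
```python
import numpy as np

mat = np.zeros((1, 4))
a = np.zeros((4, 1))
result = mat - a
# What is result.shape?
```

(4, 4)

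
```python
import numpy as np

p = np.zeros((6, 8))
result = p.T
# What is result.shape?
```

(8, 6)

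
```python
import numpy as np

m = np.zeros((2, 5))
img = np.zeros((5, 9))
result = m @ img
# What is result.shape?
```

(2, 9)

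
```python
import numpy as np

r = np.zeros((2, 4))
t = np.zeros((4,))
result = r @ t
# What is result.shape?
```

(2,)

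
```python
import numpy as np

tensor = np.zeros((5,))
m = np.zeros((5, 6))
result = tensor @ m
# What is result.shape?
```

(6,)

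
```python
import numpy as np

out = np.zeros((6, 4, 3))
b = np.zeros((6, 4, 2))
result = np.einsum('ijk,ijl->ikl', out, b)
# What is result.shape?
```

(6, 3, 2)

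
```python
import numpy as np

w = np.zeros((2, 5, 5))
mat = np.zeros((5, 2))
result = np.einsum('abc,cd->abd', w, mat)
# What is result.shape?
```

(2, 5, 2)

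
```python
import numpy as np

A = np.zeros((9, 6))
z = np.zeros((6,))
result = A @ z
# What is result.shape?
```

(9,)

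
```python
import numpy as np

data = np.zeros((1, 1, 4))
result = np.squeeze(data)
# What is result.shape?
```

(4,)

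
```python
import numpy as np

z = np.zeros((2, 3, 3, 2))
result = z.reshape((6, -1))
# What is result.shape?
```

(6, 6)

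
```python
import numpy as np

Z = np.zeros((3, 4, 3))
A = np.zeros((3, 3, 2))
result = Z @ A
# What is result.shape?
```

(3, 4, 2)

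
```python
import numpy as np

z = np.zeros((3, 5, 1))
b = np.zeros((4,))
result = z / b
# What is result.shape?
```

(3, 5, 4)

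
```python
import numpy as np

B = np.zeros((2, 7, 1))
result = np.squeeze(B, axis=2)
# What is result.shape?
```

(2, 7)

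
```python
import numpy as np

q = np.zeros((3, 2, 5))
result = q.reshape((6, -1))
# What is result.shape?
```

(6, 5)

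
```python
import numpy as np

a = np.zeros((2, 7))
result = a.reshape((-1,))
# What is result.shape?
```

(14,)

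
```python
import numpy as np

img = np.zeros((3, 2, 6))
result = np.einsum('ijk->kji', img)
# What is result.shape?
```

(6, 2, 3)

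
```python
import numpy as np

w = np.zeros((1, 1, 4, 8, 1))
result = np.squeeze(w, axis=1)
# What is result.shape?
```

(1, 4, 8, 1)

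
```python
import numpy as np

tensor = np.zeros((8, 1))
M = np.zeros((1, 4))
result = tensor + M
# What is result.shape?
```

(8, 4)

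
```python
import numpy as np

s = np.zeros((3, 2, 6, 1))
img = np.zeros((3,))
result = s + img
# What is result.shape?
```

(3, 2, 6, 3)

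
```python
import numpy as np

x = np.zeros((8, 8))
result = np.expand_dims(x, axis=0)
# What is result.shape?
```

(1, 8, 8)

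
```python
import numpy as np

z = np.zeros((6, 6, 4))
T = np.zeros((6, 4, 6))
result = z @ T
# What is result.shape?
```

(6, 6, 6)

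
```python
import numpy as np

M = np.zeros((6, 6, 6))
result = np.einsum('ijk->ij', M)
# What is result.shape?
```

(6, 6)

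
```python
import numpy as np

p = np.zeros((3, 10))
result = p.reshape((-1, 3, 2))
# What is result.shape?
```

(5, 3, 2)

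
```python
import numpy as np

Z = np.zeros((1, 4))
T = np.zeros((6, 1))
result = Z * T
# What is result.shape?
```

(6, 4)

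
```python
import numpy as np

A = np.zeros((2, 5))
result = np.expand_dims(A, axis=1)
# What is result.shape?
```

(2, 1, 5)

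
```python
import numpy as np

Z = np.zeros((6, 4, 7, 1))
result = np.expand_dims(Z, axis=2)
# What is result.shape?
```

(6, 4, 1, 7, 1)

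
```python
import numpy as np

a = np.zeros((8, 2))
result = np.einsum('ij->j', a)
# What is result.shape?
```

(2,)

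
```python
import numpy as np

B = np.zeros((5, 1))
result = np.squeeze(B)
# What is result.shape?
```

(5,)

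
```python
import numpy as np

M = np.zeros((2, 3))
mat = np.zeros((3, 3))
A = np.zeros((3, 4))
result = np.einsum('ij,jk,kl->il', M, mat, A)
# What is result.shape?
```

(2, 4)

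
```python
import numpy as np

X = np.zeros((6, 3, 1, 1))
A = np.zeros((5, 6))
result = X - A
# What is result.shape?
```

(6, 3, 5, 6)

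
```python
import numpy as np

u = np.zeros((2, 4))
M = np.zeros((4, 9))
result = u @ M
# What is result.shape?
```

(2, 9)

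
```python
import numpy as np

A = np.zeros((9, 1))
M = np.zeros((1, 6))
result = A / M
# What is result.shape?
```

(9, 6)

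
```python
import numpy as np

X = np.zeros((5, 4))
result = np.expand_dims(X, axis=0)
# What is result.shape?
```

(1, 5, 4)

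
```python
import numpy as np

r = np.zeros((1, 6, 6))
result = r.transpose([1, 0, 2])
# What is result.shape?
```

(6, 1, 6)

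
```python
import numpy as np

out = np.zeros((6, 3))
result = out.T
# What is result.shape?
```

(3, 6)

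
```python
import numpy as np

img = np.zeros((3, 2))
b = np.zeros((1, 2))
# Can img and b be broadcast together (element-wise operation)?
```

Yes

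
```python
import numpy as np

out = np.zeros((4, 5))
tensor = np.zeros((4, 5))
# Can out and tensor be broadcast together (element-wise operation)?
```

Yes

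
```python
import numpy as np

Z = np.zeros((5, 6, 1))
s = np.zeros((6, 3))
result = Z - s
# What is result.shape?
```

(5, 6, 3)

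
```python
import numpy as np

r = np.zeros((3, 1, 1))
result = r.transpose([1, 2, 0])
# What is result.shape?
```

(1, 1, 3)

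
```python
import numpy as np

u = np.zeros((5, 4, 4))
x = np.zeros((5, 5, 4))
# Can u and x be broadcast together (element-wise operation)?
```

No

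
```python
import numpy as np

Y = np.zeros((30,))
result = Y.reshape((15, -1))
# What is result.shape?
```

(15, 2)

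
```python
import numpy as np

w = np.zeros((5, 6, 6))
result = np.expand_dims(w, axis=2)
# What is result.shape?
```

(5, 6, 1, 6)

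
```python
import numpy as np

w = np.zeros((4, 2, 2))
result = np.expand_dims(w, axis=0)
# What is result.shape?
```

(1, 4, 2, 2)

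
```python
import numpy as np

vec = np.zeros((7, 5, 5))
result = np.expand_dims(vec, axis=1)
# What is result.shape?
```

(7, 1, 5, 5)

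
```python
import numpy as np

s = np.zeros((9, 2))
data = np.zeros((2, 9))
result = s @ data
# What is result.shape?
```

(9, 9)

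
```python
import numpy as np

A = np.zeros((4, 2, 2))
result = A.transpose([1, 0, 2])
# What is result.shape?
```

(2, 4, 2)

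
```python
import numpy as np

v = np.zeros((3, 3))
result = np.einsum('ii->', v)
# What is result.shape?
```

()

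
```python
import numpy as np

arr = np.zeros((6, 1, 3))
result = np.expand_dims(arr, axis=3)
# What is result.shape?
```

(6, 1, 3, 1)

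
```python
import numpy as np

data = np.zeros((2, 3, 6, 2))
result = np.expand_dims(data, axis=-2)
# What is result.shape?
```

(2, 3, 6, 1, 2)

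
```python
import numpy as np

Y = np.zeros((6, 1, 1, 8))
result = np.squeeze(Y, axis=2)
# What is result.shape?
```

(6, 1, 8)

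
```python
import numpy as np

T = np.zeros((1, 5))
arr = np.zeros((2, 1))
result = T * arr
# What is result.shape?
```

(2, 5)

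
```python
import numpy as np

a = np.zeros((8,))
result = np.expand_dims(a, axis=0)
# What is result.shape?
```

(1, 8)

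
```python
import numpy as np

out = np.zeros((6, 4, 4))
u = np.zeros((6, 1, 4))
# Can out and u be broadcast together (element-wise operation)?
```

Yes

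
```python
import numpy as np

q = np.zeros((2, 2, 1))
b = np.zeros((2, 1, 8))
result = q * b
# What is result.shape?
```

(2, 2, 8)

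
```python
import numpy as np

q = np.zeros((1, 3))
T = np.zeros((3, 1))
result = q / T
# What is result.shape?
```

(3, 3)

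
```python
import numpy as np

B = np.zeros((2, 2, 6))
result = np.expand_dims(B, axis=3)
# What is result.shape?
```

(2, 2, 6, 1)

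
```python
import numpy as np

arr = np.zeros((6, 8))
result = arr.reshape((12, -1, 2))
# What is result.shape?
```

(12, 2, 2)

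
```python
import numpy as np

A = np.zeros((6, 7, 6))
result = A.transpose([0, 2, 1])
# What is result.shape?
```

(6, 6, 7)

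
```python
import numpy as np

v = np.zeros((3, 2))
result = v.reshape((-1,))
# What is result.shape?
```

(6,)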